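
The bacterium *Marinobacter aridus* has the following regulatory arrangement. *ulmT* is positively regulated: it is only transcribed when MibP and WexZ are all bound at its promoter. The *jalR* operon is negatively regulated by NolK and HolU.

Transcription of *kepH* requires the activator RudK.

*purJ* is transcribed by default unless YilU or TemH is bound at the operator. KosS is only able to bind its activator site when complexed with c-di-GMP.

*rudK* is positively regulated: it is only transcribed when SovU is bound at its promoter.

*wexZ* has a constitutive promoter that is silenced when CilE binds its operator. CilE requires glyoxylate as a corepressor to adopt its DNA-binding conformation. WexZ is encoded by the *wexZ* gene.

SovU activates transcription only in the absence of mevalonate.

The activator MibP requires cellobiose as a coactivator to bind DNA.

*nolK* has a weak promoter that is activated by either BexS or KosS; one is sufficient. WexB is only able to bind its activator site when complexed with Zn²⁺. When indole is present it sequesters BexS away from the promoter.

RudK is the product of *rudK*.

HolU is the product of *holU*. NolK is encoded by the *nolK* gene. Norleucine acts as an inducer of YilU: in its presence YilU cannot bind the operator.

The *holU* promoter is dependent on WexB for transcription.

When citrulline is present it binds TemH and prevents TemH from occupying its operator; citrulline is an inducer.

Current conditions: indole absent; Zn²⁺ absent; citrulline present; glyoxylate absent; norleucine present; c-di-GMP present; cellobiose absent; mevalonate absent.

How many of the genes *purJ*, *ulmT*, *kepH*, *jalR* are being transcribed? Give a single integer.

2

Norleucine is present, so YilU is inactive.
Citrulline is present, so TemH is inactive.
With no repressor bound, *purJ* is transcribed.
→ *purJ* is ON.
Cellobiose is absent, so MibP is inactive.
Glyoxylate is absent, so CilE is inactive.
With no repressor bound, *wexZ* is transcribed.
So WexZ is produced and active.
Required activator MibP is absent, so *ulmT* is not transcribed.
→ *ulmT* is OFF.
Mevalonate is absent, so SovU is active.
No repressor is bound and SovU is active, so *rudK* is transcribed.
So RudK is produced and active.
No repressor is bound and RudK is active, so *kepH* is transcribed.
→ *kepH* is ON.
Indole is absent, so BexS is active.
c-di-GMP is present, so KosS is active.
Activator BexS is present, so *nolK* is transcribed.
So NolK is produced and active.
Zn²⁺ is absent, so WexB is inactive.
Required activator WexB is absent, so *holU* is not transcribed.
So HolU is not produced.
With repressor NolK bound, *jalR* is not transcribed.
→ *jalR* is OFF.
2 of the 4 genes are transcribed.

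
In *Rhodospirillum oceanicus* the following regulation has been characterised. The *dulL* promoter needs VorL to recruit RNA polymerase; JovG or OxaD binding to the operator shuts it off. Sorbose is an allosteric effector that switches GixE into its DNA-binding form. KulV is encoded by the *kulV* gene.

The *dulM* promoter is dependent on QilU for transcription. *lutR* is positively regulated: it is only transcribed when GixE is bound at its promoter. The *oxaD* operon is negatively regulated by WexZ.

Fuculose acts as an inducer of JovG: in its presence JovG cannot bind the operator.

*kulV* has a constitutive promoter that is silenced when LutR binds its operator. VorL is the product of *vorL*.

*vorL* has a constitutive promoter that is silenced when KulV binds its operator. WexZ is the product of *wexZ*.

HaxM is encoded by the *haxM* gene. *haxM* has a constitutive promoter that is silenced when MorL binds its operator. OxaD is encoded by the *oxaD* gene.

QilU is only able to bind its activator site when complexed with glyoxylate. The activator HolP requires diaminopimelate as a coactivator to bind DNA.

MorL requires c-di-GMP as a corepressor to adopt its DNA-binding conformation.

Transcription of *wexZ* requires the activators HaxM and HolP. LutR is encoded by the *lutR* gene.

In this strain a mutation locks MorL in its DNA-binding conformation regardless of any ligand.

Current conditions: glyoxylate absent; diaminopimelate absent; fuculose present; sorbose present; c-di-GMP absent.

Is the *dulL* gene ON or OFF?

OFF

Sorbose is present, so GixE is active.
No repressor is bound and GixE is active, so *lutR* is transcribed.
So LutR is produced and active.
With repressor LutR bound, *kulV* is not transcribed.
So KulV is not produced.
With no repressor bound, *vorL* is transcribed.
So VorL is produced and active.
Fuculose is present, so JovG is inactive.
MorL is constitutively active in this strain.
With repressor MorL bound, *haxM* is not transcribed.
So HaxM is not produced.
Diaminopimelate is absent, so HolP is inactive.
Required activator HaxM is absent, so *wexZ* is not transcribed.
So WexZ is not produced.
With no repressor bound, *oxaD* is transcribed.
So OxaD is produced and active.
With repressor OxaD bound, *dulL* is not transcribed.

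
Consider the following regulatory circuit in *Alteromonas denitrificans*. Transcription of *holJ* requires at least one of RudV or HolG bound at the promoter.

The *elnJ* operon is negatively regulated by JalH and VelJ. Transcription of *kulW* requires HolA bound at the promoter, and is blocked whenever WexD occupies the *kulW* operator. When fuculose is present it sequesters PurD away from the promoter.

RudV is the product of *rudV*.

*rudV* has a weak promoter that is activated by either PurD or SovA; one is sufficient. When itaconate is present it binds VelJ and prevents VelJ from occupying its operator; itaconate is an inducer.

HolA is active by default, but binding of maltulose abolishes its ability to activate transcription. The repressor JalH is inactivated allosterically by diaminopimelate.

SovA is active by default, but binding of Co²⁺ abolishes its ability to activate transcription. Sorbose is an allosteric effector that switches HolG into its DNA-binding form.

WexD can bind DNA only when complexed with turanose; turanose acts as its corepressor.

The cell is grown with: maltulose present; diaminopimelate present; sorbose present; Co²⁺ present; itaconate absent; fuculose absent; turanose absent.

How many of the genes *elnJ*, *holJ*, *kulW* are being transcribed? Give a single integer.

Diaminopimelate is present, so JalH is inactive.
Itaconate is absent, so VelJ is active.
With repressor VelJ bound, *elnJ* is not transcribed.
→ *elnJ* is OFF.
Fuculose is absent, so PurD is active.
Co²⁺ is present, so SovA is inactive.
Activator PurD is present, so *rudV* is transcribed.
So RudV is produced and active.
Sorbose is present, so HolG is active.
Activator RudV is present, so *holJ* is transcribed.
→ *holJ* is ON.
Turanose is absent, so WexD is inactive.
Maltulose is present, so HolA is inactive.
Required activator HolA is absent, so *kulW* is not transcribed.
→ *kulW* is OFF.
1 of the 3 genes is transcribed.

1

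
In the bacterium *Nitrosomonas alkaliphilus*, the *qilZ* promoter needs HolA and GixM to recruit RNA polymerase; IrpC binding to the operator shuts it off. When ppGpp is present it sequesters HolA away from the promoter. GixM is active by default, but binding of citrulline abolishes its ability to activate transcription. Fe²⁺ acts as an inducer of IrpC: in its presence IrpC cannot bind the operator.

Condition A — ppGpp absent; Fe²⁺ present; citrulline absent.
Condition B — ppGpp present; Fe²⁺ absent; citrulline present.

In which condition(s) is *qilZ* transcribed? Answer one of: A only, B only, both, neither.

Condition A:
ppGpp is absent, so HolA is active.
Fe²⁺ is present, so IrpC is inactive.
Citrulline is absent, so GixM is active.
No repressor is bound and HolA and GixM are active, so *qilZ* is transcribed.
→ *qilZ* is ON in A.
Condition B:
ppGpp is present, so HolA is inactive.
Fe²⁺ is absent, so IrpC is active.
Citrulline is present, so GixM is inactive.
With repressor IrpC bound, *qilZ* is not transcribed.
→ *qilZ* is OFF in B.

A only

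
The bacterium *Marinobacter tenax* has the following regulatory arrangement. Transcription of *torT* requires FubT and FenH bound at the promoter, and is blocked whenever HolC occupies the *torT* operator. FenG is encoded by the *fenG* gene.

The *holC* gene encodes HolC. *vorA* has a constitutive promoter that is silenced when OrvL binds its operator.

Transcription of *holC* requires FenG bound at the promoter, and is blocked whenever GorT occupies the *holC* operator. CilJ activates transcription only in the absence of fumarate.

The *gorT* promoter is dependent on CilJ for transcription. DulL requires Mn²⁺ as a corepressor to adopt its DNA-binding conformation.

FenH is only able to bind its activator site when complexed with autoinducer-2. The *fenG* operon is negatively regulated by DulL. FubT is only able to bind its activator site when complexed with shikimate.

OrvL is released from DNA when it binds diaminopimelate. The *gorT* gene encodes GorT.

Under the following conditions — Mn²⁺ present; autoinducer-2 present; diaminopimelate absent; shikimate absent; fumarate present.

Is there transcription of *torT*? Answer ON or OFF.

OFF

Shikimate is absent, so FubT is inactive.
Fumarate is present, so CilJ is inactive.
Required activator CilJ is absent, so *gorT* is not transcribed.
So GorT is not produced.
Mn²⁺ is present, so DulL is active.
With repressor DulL bound, *fenG* is not transcribed.
So FenG is not produced.
Required activator FenG is absent, so *holC* is not transcribed.
So HolC is not produced.
Autoinducer-2 is present, so FenH is active.
Required activator FubT is absent, so *torT* is not transcribed.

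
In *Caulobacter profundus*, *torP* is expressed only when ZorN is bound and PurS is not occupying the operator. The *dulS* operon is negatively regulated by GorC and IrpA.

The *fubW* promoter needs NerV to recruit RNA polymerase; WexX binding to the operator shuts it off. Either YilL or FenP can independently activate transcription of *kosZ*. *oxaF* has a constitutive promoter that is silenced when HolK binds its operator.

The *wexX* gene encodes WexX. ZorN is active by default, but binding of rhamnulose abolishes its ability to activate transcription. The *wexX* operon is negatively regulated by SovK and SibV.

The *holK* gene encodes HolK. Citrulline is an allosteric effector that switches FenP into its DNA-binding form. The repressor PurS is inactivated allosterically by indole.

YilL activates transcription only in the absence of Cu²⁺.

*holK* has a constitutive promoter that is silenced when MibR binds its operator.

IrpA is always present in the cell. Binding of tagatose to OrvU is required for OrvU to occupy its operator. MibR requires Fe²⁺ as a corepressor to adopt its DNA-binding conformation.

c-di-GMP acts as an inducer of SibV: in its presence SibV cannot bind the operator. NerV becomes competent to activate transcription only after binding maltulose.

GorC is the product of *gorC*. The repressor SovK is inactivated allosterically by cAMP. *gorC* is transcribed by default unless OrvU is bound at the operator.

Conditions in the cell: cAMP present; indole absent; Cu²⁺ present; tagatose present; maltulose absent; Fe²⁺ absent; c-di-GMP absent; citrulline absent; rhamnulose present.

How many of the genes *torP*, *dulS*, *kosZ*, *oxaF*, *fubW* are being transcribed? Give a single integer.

0

Rhamnulose is present, so ZorN is inactive.
Indole is absent, so PurS is active.
With repressor PurS bound, *torP* is not transcribed.
→ *torP* is OFF.
Tagatose is present, so OrvU is active.
With repressor OrvU bound, *gorC* is not transcribed.
So GorC is not produced.
IrpA is produced constitutively and is active.
With repressor IrpA bound, *dulS* is not transcribed.
→ *dulS* is OFF.
Cu²⁺ is present, so YilL is inactive.
Citrulline is absent, so FenP is inactive.
No activator is available at the *kosZ* promoter, so *kosZ* is not transcribed.
→ *kosZ* is OFF.
Fe²⁺ is absent, so MibR is inactive.
With no repressor bound, *holK* is transcribed.
So HolK is produced and active.
With repressor HolK bound, *oxaF* is not transcribed.
→ *oxaF* is OFF.
Maltulose is absent, so NerV is inactive.
cAMP is present, so SovK is inactive.
c-di-GMP is absent, so SibV is active.
With repressor SibV bound, *wexX* is not transcribed.
So WexX is not produced.
Required activator NerV is absent, so *fubW* is not transcribed.
→ *fubW* is OFF.
0 of the 5 genes are transcribed.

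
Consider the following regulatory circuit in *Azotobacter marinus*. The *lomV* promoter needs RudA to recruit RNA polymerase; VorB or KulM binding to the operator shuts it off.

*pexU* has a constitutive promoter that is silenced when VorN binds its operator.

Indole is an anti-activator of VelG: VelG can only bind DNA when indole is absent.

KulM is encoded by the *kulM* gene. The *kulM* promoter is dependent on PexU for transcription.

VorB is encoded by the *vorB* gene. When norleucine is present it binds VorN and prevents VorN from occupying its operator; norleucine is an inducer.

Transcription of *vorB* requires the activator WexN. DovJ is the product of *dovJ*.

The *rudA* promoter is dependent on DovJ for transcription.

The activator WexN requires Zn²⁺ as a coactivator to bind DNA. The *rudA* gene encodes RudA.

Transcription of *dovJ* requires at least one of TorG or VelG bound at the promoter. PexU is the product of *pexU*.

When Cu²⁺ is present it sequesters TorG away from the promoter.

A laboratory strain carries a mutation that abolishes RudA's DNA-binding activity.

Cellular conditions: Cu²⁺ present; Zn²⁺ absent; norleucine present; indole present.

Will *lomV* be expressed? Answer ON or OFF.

OFF

Zn²⁺ is absent, so WexN is inactive.
Required activator WexN is absent, so *vorB* is not transcribed.
So VorB is not produced.
Norleucine is present, so VorN is inactive.
With no repressor bound, *pexU* is transcribed.
So PexU is produced and active.
No repressor is bound and PexU is active, so *kulM* is transcribed.
So KulM is produced and active.
RudA is non-functional in this strain, so it has no effect.
With repressor KulM bound, *lomV* is not transcribed.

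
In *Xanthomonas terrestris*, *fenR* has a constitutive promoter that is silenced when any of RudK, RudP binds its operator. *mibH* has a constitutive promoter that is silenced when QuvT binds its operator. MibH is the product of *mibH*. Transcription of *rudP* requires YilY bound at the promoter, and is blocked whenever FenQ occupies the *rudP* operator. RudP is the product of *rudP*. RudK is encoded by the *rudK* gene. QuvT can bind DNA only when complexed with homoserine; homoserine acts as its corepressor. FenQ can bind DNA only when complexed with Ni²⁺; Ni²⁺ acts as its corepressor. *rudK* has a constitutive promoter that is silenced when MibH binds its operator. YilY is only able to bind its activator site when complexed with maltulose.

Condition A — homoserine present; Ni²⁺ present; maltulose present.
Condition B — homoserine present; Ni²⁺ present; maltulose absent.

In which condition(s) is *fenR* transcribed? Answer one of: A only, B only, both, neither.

Condition A:
Homoserine is present, so QuvT is active.
With repressor QuvT bound, *mibH* is not transcribed.
So MibH is not produced.
With no repressor bound, *rudK* is transcribed.
So RudK is produced and active.
Ni²⁺ is present, so FenQ is active.
Maltulose is present, so YilY is active.
With repressor FenQ bound, *rudP* is not transcribed.
So RudP is not produced.
With repressor RudK bound, *fenR* is not transcribed.
→ *fenR* is OFF in A.
Condition B:
Homoserine is present, so QuvT is active.
With repressor QuvT bound, *mibH* is not transcribed.
So MibH is not produced.
With no repressor bound, *rudK* is transcribed.
So RudK is produced and active.
Ni²⁺ is present, so FenQ is active.
Maltulose is absent, so YilY is inactive.
With repressor FenQ bound, *rudP* is not transcribed.
So RudP is not produced.
With repressor RudK bound, *fenR* is not transcribed.
→ *fenR* is OFF in B.

neither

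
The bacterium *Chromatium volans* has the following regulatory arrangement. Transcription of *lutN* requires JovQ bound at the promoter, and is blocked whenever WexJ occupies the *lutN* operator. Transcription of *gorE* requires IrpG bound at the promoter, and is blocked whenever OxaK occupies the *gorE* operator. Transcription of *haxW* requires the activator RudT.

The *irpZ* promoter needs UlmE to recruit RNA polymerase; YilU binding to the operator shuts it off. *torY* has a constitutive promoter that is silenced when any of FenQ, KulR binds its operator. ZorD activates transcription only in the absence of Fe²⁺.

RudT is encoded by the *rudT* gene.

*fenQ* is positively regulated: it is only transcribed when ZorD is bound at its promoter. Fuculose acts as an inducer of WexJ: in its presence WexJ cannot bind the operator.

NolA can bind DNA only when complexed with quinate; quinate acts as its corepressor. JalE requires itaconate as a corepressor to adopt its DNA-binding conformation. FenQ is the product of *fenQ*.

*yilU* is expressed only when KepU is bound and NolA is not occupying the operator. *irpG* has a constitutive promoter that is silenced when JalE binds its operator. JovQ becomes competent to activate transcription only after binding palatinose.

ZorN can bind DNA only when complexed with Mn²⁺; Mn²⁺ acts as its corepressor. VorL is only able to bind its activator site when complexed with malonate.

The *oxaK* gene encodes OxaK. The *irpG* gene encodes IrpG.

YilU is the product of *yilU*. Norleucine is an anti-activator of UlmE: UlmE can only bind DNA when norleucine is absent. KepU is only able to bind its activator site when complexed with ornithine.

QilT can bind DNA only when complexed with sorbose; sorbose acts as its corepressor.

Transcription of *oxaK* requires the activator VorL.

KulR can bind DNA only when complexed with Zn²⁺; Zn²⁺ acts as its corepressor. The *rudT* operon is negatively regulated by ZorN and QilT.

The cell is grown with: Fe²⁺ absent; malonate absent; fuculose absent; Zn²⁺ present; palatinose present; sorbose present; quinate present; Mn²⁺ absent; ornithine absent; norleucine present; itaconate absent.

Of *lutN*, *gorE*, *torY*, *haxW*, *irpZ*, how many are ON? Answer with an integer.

Fuculose is absent, so WexJ is active.
Palatinose is present, so JovQ is active.
With repressor WexJ bound, *lutN* is not transcribed.
→ *lutN* is OFF.
Itaconate is absent, so JalE is inactive.
With no repressor bound, *irpG* is transcribed.
So IrpG is produced and active.
Malonate is absent, so VorL is inactive.
Required activator VorL is absent, so *oxaK* is not transcribed.
So OxaK is not produced.
No repressor is bound and IrpG is active, so *gorE* is transcribed.
→ *gorE* is ON.
Fe²⁺ is absent, so ZorD is active.
No repressor is bound and ZorD is active, so *fenQ* is transcribed.
So FenQ is produced and active.
Zn²⁺ is present, so KulR is active.
With repressor FenQ bound, *torY* is not transcribed.
→ *torY* is OFF.
Mn²⁺ is absent, so ZorN is inactive.
Sorbose is present, so QilT is active.
With repressor QilT bound, *rudT* is not transcribed.
So RudT is not produced.
Required activator RudT is absent, so *haxW* is not transcribed.
→ *haxW* is OFF.
Ornithine is absent, so KepU is inactive.
Quinate is present, so NolA is active.
With repressor NolA bound, *yilU* is not transcribed.
So YilU is not produced.
Norleucine is present, so UlmE is inactive.
Required activator UlmE is absent, so *irpZ* is not transcribed.
→ *irpZ* is OFF.
1 of the 5 genes is transcribed.

1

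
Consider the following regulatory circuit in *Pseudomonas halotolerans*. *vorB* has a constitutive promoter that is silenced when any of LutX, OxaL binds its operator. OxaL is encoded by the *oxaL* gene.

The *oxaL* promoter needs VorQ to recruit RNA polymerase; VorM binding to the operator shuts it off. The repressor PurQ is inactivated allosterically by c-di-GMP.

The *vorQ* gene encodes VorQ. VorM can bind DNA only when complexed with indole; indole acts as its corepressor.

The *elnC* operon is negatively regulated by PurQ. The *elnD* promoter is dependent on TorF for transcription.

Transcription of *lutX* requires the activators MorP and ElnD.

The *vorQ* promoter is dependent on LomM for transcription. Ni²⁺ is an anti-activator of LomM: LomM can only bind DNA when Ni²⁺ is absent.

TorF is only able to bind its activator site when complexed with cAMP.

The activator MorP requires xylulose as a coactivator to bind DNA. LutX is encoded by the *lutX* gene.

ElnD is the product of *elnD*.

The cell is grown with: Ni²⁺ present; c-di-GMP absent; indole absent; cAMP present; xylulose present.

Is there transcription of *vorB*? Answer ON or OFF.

Xylulose is present, so MorP is active.
cAMP is present, so TorF is active.
No repressor is bound and TorF is active, so *elnD* is transcribed.
So ElnD is produced and active.
No repressor is bound and MorP and ElnD are active, so *lutX* is transcribed.
So LutX is produced and active.
Ni²⁺ is present, so LomM is inactive.
Required activator LomM is absent, so *vorQ* is not transcribed.
So VorQ is not produced.
Indole is absent, so VorM is inactive.
Required activator VorQ is absent, so *oxaL* is not transcribed.
So OxaL is not produced.
With repressor LutX bound, *vorB* is not transcribed.

OFF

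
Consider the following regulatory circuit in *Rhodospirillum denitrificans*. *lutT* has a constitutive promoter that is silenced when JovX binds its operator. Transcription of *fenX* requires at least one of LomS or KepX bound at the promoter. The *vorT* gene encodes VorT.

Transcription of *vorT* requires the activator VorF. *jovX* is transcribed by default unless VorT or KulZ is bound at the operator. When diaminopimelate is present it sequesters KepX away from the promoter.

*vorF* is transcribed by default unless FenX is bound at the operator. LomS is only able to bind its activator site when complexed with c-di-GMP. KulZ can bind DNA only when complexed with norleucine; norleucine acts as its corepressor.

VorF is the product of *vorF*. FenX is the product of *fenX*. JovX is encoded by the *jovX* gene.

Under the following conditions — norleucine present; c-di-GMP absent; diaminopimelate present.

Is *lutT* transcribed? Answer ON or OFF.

c-di-GMP is absent, so LomS is inactive.
Diaminopimelate is present, so KepX is inactive.
No activator is available at the *fenX* promoter, so *fenX* is not transcribed.
So FenX is not produced.
With no repressor bound, *vorF* is transcribed.
So VorF is produced and active.
No repressor is bound and VorF is active, so *vorT* is transcribed.
So VorT is produced and active.
Norleucine is present, so KulZ is active.
With repressor VorT bound, *jovX* is not transcribed.
So JovX is not produced.
With no repressor bound, *lutT* is transcribed.

ON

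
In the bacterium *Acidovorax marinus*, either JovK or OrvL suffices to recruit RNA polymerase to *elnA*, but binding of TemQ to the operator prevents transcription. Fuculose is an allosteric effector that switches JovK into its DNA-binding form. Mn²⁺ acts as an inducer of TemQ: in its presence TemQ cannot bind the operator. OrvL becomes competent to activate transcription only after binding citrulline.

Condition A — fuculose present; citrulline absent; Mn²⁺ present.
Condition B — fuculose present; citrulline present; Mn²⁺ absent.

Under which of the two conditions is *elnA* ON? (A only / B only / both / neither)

A only

Condition A:
Fuculose is present, so JovK is active.
Citrulline is absent, so OrvL is inactive.
Mn²⁺ is present, so TemQ is inactive.
Activator JovK is present, so *elnA* is transcribed.
→ *elnA* is ON in A.
Condition B:
Fuculose is present, so JovK is active.
Citrulline is present, so OrvL is active.
Mn²⁺ is absent, so TemQ is active.
With repressor TemQ bound, *elnA* is not transcribed.
→ *elnA* is OFF in B.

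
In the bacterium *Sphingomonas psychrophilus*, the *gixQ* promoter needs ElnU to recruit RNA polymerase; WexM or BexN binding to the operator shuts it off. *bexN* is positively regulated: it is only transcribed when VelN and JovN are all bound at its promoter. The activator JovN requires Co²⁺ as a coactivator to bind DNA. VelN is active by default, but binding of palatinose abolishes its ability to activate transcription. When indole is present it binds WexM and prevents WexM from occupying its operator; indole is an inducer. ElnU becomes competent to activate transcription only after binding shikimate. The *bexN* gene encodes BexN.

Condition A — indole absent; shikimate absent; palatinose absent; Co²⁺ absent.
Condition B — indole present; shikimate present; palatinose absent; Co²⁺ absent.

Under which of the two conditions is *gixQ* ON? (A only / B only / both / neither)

Condition A:
Indole is absent, so WexM is active.
Shikimate is absent, so ElnU is inactive.
Palatinose is absent, so VelN is active.
Co²⁺ is absent, so JovN is inactive.
Required activator JovN is absent, so *bexN* is not transcribed.
So BexN is not produced.
With repressor WexM bound, *gixQ* is not transcribed.
→ *gixQ* is OFF in A.
Condition B:
Indole is present, so WexM is inactive.
Shikimate is present, so ElnU is active.
Palatinose is absent, so VelN is active.
Co²⁺ is absent, so JovN is inactive.
Required activator JovN is absent, so *bexN* is not transcribed.
So BexN is not produced.
No repressor is bound and ElnU is active, so *gixQ* is transcribed.
→ *gixQ* is ON in B.

B only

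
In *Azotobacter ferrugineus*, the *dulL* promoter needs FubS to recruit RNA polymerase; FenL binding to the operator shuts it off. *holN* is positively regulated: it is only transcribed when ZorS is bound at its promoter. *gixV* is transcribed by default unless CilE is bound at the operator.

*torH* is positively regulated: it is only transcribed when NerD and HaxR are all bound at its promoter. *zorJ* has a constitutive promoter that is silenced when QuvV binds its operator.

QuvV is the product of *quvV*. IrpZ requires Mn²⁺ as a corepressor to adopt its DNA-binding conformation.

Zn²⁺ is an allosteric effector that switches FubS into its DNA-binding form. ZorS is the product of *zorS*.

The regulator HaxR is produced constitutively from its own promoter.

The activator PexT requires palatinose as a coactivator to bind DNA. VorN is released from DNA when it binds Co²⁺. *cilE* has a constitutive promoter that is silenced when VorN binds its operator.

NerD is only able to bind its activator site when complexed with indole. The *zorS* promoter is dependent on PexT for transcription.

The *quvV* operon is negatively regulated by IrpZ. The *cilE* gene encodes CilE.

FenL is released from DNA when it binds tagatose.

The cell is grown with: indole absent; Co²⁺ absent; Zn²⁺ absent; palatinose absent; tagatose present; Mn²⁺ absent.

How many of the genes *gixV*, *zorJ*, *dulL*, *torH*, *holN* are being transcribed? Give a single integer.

Co²⁺ is absent, so VorN is active.
With repressor VorN bound, *cilE* is not transcribed.
So CilE is not produced.
With no repressor bound, *gixV* is transcribed.
→ *gixV* is ON.
Mn²⁺ is absent, so IrpZ is inactive.
With no repressor bound, *quvV* is transcribed.
So QuvV is produced and active.
With repressor QuvV bound, *zorJ* is not transcribed.
→ *zorJ* is OFF.
Zn²⁺ is absent, so FubS is inactive.
Tagatose is present, so FenL is inactive.
Required activator FubS is absent, so *dulL* is not transcribed.
→ *dulL* is OFF.
Indole is absent, so NerD is inactive.
HaxR is produced constitutively and is active.
Required activator NerD is absent, so *torH* is not transcribed.
→ *torH* is OFF.
Palatinose is absent, so PexT is inactive.
Required activator PexT is absent, so *zorS* is not transcribed.
So ZorS is not produced.
Required activator ZorS is absent, so *holN* is not transcribed.
→ *holN* is OFF.
1 of the 5 genes is transcribed.

1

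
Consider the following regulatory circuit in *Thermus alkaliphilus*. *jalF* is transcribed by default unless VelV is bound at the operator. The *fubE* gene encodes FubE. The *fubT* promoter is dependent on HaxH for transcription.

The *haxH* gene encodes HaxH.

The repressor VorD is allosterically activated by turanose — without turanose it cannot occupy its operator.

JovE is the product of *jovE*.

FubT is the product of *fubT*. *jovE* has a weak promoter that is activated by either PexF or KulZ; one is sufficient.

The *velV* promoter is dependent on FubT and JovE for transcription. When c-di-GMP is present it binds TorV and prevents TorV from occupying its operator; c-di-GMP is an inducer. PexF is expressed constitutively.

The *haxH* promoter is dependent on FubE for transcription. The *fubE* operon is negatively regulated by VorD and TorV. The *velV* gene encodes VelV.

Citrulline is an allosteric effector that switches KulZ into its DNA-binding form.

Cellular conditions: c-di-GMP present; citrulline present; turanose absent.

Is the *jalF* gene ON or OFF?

OFF

Turanose is absent, so VorD is inactive.
c-di-GMP is present, so TorV is inactive.
With no repressor bound, *fubE* is transcribed.
So FubE is produced and active.
No repressor is bound and FubE is active, so *haxH* is transcribed.
So HaxH is produced and active.
No repressor is bound and HaxH is active, so *fubT* is transcribed.
So FubT is produced and active.
PexF is produced constitutively and is active.
Citrulline is present, so KulZ is active.
Activator PexF is present, so *jovE* is transcribed.
So JovE is produced and active.
No repressor is bound and FubT and JovE are active, so *velV* is transcribed.
So VelV is produced and active.
With repressor VelV bound, *jalF* is not transcribed.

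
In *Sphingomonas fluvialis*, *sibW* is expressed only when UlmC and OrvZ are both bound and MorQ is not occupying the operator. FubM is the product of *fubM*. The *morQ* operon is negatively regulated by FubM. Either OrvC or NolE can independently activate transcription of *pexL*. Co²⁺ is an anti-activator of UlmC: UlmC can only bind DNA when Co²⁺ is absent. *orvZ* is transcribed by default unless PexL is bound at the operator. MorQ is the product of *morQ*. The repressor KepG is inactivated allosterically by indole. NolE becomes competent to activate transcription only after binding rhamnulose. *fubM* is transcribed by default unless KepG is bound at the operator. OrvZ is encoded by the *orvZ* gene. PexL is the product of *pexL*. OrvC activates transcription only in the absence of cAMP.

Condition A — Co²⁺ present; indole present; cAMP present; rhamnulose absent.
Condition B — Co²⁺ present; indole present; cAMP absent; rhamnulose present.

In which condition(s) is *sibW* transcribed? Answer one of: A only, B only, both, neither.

Condition A:
Co²⁺ is present, so UlmC is inactive.
Indole is present, so KepG is inactive.
With no repressor bound, *fubM* is transcribed.
So FubM is produced and active.
With repressor FubM bound, *morQ* is not transcribed.
So MorQ is not produced.
cAMP is present, so OrvC is inactive.
Rhamnulose is absent, so NolE is inactive.
No activator is available at the *pexL* promoter, so *pexL* is not transcribed.
So PexL is not produced.
With no repressor bound, *orvZ* is transcribed.
So OrvZ is produced and active.
Required activator UlmC is absent, so *sibW* is not transcribed.
→ *sibW* is OFF in A.
Condition B:
Co²⁺ is present, so UlmC is inactive.
Indole is present, so KepG is inactive.
With no repressor bound, *fubM* is transcribed.
So FubM is produced and active.
With repressor FubM bound, *morQ* is not transcribed.
So MorQ is not produced.
cAMP is absent, so OrvC is active.
Rhamnulose is present, so NolE is active.
Activator OrvC is present, so *pexL* is transcribed.
So PexL is produced and active.
With repressor PexL bound, *orvZ* is not transcribed.
So OrvZ is not produced.
Required activator UlmC is absent, so *sibW* is not transcribed.
→ *sibW* is OFF in B.

neither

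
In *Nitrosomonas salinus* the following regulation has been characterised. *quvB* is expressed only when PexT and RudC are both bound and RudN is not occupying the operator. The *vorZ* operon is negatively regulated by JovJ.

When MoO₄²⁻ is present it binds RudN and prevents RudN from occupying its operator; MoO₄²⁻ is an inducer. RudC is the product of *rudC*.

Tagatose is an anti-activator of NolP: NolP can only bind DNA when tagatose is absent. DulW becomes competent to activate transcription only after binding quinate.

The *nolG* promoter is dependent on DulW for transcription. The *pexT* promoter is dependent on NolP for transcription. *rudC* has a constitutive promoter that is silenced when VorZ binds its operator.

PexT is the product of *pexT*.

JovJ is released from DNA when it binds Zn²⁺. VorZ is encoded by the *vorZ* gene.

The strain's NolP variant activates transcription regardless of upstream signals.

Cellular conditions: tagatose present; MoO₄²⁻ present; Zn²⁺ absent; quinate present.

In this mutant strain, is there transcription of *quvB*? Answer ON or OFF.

NolP is constitutively active in this strain.
No repressor is bound and NolP is active, so *pexT* is transcribed.
So PexT is produced and active.
MoO₄²⁻ is present, so RudN is inactive.
Zn²⁺ is absent, so JovJ is active.
With repressor JovJ bound, *vorZ* is not transcribed.
So VorZ is not produced.
With no repressor bound, *rudC* is transcribed.
So RudC is produced and active.
No repressor is bound and PexT and RudC are active, so *quvB* is transcribed.

ON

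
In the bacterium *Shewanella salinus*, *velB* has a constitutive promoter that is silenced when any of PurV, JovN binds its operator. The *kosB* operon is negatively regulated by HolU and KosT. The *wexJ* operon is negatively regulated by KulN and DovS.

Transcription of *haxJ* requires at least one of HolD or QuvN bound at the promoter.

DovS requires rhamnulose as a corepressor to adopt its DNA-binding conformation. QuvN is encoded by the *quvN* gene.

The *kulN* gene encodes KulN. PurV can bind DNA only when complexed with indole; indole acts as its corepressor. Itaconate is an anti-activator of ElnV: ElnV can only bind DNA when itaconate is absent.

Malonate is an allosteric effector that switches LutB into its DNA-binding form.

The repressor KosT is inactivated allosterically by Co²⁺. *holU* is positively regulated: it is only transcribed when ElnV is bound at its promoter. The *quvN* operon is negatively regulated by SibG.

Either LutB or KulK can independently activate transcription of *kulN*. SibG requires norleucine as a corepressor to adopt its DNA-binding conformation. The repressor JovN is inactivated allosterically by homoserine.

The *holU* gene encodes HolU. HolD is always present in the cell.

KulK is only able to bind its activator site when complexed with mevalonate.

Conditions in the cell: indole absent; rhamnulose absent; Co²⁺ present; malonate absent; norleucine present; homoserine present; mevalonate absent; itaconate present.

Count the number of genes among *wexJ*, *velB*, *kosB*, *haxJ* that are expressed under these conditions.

4

Malonate is absent, so LutB is inactive.
Mevalonate is absent, so KulK is inactive.
No activator is available at the *kulN* promoter, so *kulN* is not transcribed.
So KulN is not produced.
Rhamnulose is absent, so DovS is inactive.
With no repressor bound, *wexJ* is transcribed.
→ *wexJ* is ON.
Indole is absent, so PurV is inactive.
Homoserine is present, so JovN is inactive.
With no repressor bound, *velB* is transcribed.
→ *velB* is ON.
Itaconate is present, so ElnV is inactive.
Required activator ElnV is absent, so *holU* is not transcribed.
So HolU is not produced.
Co²⁺ is present, so KosT is inactive.
With no repressor bound, *kosB* is transcribed.
→ *kosB* is ON.
HolD is produced constitutively and is active.
Norleucine is present, so SibG is active.
With repressor SibG bound, *quvN* is not transcribed.
So QuvN is not produced.
Activator HolD is present, so *haxJ* is transcribed.
→ *haxJ* is ON.
4 of the 4 genes are transcribed.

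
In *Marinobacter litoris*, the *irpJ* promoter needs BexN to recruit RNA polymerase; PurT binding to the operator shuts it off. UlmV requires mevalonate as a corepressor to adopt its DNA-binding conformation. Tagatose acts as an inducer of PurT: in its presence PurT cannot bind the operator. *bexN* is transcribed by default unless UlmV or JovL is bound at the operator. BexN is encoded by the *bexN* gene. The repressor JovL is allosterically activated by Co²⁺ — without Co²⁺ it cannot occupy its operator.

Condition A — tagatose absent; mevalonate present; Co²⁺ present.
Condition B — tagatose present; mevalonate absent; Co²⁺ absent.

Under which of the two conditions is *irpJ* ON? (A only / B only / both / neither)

B only

Condition A:
Tagatose is absent, so PurT is active.
Mevalonate is present, so UlmV is active.
Co²⁺ is present, so JovL is active.
With repressor UlmV bound, *bexN* is not transcribed.
So BexN is not produced.
With repressor PurT bound, *irpJ* is not transcribed.
→ *irpJ* is OFF in A.
Condition B:
Tagatose is present, so PurT is inactive.
Mevalonate is absent, so UlmV is inactive.
Co²⁺ is absent, so JovL is inactive.
With no repressor bound, *bexN* is transcribed.
So BexN is produced and active.
No repressor is bound and BexN is active, so *irpJ* is transcribed.
→ *irpJ* is ON in B.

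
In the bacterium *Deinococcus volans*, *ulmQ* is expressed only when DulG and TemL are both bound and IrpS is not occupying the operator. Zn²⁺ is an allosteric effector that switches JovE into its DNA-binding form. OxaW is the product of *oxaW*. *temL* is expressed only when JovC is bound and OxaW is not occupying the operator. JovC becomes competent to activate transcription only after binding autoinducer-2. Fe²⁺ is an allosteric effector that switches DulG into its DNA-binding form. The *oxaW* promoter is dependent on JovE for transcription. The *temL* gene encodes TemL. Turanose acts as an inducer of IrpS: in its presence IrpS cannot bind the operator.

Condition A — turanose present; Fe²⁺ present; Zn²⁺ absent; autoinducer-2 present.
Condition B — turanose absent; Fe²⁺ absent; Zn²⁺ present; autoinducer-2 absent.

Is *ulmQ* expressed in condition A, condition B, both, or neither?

A only

Condition A:
Turanose is present, so IrpS is inactive.
Fe²⁺ is present, so DulG is active.
Zn²⁺ is absent, so JovE is inactive.
Required activator JovE is absent, so *oxaW* is not transcribed.
So OxaW is not produced.
Autoinducer-2 is present, so JovC is active.
No repressor is bound and JovC is active, so *temL* is transcribed.
So TemL is produced and active.
No repressor is bound and DulG and TemL are active, so *ulmQ* is transcribed.
→ *ulmQ* is ON in A.
Condition B:
Turanose is absent, so IrpS is active.
Fe²⁺ is absent, so DulG is inactive.
Zn²⁺ is present, so JovE is active.
No repressor is bound and JovE is active, so *oxaW* is transcribed.
So OxaW is produced and active.
Autoinducer-2 is absent, so JovC is inactive.
With repressor OxaW bound, *temL* is not transcribed.
So TemL is not produced.
With repressor IrpS bound, *ulmQ* is not transcribed.
→ *ulmQ* is OFF in B.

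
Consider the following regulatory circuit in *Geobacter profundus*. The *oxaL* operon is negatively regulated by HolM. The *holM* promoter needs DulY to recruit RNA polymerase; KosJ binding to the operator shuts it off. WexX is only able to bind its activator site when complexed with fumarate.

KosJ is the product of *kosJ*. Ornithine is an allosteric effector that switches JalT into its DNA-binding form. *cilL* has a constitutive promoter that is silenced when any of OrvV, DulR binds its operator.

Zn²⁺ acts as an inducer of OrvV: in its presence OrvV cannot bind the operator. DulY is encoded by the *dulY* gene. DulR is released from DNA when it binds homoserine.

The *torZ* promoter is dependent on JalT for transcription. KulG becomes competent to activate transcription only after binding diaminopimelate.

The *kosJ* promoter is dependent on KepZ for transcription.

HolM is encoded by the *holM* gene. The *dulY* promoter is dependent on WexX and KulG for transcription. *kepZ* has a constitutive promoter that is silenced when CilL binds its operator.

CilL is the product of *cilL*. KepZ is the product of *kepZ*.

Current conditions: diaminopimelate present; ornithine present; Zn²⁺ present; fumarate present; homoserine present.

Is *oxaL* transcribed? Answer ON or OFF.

Zn²⁺ is present, so OrvV is inactive.
Homoserine is present, so DulR is inactive.
With no repressor bound, *cilL* is transcribed.
So CilL is produced and active.
With repressor CilL bound, *kepZ* is not transcribed.
So KepZ is not produced.
Required activator KepZ is absent, so *kosJ* is not transcribed.
So KosJ is not produced.
Fumarate is present, so WexX is active.
Diaminopimelate is present, so KulG is active.
No repressor is bound and WexX and KulG are active, so *dulY* is transcribed.
So DulY is produced and active.
No repressor is bound and DulY is active, so *holM* is transcribed.
So HolM is produced and active.
With repressor HolM bound, *oxaL* is not transcribed.

OFF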